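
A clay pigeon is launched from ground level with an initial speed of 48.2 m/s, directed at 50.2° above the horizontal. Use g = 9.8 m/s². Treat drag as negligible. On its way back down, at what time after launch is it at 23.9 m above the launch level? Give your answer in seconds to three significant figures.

6.84 s

Horizontal component vₓ = 48.20 cos 50.2° = 30.85 m/s; vertical v_y0 = 48.20 sin 50.2° = 37.03 m/s.
Set y = v_y0 t − ½ g t² = 23.9: 4.900 t² − 37.03 t + 23.9 = 0.
Quadratic formula: t = (37.03 ± √902.87) / 9.80 = (37.03 ± 30.05) / 9.80 → t = 0.7126 s or 6.845 s.
The descending-branch root is 6.845 s.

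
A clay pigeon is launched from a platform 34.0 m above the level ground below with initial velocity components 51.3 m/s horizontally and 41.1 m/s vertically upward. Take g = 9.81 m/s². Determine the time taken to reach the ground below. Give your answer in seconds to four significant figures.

9.138 s

With up positive and y = 0 at the ground: y(t) = 34.0 + (41.10) t − 4.905 t². Setting y = 0 and taking the positive root: t = [41.10 + √(41.10² + 2·9.81·34.0)] / 9.81 = (41.10 + 48.54) / 9.81 = 9.138 s.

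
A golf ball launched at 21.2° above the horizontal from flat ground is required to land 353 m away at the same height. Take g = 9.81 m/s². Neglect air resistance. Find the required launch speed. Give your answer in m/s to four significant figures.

71.66 m/s

On level ground R = v₀² sin 2θ / g ⇒ v₀ = √(gR / sin 2θ).
v₀ = √(9.81 × 353 / sin 42.40°) = √(3463 / 0.6743) = √5135.6 = 71.66 m/s.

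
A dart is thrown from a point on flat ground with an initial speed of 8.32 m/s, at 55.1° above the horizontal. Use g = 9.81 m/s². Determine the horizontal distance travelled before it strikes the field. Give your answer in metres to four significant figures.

6.622 m

Horizontal component vₓ = 8.320 cos 55.1° = 4.760 m/s; vertical v_y0 = 8.320 sin 55.1° = 6.824 m/s.
Time aloft: T = 2 v_y0 / g = 2 × 6.824 / 9.81 = 1.391 s.
Horizontal distance R = vₓ T = 4.760 × 1.391 = 6.622 m.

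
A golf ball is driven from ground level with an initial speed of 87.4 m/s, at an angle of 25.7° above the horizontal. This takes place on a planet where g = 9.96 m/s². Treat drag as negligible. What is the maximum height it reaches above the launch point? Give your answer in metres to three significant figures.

vₓ = 87.40 cos 25.7° = 78.75 m/s; v_y0 = 87.40 sin 25.7° = 37.90 m/s.
Peak height H = v_y0² / (2g) = 1436.5 / 19.92 = 72.12 m.

72.1 m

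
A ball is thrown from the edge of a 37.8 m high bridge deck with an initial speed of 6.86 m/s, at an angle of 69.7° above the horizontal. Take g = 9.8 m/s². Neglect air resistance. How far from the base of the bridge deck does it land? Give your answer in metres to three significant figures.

8.35 m

Horizontal component vₓ = 6.860 cos 69.7° = 2.380 m/s; vertical v_y0 = 6.860 sin 69.7° = 6.434 m/s.
Vertical motion (up positive, ground at y = 0): 4.900 t² − (6.434) t − 37.8 = 0, so t = (6.434 + √(6.434² + 2·9.80·37.8)) / 9.80 = (6.434 + 27.97) / 9.80 = 3.511 s.
Horizontal distance: R = vₓ t = 2.380 × 3.511 = 8.355 m.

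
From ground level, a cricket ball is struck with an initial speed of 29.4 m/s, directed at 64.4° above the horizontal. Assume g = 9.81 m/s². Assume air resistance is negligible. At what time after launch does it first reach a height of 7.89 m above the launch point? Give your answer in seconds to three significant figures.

Horizontal component vₓ = 29.40 cos 64.4° = 12.70 m/s; vertical v_y0 = 29.40 sin 64.4° = 26.51 m/s.
Set y = v_y0 t − ½ g t² = 7.89: 4.905 t² − 26.51 t + 7.89 = 0.
Quadratic formula: t = (26.51 ± √548.18) / 9.81 = (26.51 ± 23.41) / 9.81 → t = 0.3161 s or 5.089 s.
The first (ascending) time is 0.3161 s.

0.316 s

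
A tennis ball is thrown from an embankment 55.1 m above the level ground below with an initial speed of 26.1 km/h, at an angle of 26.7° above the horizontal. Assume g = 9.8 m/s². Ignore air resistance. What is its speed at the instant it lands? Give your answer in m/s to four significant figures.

33.65 m/s

Convert: 26.1 km/h = 26.1/3.6 = 7.250 m/s.
Resolve: vₓ = 7.250 cos 26.7° = 6.477 m/s and v_y0 = 7.250 sin 26.7° = 3.258 m/s.
The projectile lands when y = 55.1 + (3.258) t − ½·9.80·t² = 0. Positive root: t = (3.258 + √(3.258² + 2·9.80·55.1)) / 9.80 = (3.258 + 33.02) / 9.80 = 3.702 s.
Vertical velocity at impact: v_y = v_y0 − g t = 3.258 − 9.80 × 3.702 = −33.02 m/s.
Speed: |v| = √(vₓ² + v_y²) = √(6.477² + 33.02²) = 33.65 m/s.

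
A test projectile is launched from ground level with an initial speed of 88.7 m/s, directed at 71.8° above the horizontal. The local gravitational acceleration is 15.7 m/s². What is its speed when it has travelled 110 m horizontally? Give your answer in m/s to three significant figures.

35.3 m/s

Resolve: vₓ = 88.70 cos 71.8° = 27.70 m/s and v_y0 = 88.70 sin 71.8° = 84.26 m/s.
x = vₓ t ⇒ t = 110/27.70 = 3.971 s.
Vertical velocity there: v_y = v_y0 − g t = 84.26 − 15.7 × 3.971 = 21.93 m/s.
Speed: √(vₓ² + v_y²) = √(27.70² + 21.93²) = 35.33 m/s.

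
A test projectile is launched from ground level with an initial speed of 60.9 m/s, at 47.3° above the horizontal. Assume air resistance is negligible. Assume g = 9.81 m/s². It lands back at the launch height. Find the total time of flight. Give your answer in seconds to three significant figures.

9.12 s

Resolve: vₓ = 60.90 cos 47.3° = 41.30 m/s and v_y0 = 60.90 sin 47.3° = 44.76 m/s.
It returns to y = 0 when t = 2 v_y0 / g = 2(44.76)/9.81 = 9.125 s.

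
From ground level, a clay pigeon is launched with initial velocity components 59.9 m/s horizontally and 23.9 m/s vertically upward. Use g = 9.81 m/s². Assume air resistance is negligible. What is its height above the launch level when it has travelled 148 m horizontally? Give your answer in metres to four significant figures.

29.11 m

x = vₓ t ⇒ t = 148/59.90 = 2.471 s.
Height: y = v_y0 t − ½ g t² = 23.90 × 2.471 − 4.905 × 2.471² = 59.05 − 29.94 = 29.11 m.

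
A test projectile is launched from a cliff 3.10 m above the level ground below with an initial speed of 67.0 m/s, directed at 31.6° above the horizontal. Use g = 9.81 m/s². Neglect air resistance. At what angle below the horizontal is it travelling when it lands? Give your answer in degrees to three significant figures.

vₓ = 67.00 cos 31.6° = 57.07 m/s; v_y0 = 67.00 sin 31.6° = 35.11 m/s.
Vertical motion (up positive, ground at y = 0): 4.905 t² − (35.11) t − 3.10 = 0, so t = (35.11 + √(35.11² + 2·9.81·3.10)) / 9.81 = (35.11 + 35.96) / 9.81 = 7.245 s.
At impact: v_y = v_y0 − g t = −35.96 m/s; vₓ = 57.07 m/s.
Angle below horizontal: arctan(|v_y|/vₓ) = arctan(35.96/57.07) = 32.22°.

32.2°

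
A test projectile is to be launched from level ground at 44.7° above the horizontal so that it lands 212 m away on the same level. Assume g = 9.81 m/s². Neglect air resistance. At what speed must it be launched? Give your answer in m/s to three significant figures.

From R = (v₀² / g) sin 2θ: v₀ = √(gR / sin 2θ).
v₀ = √(9.81 × 212 / sin 89.40°) = √(2080 / 0.9999) = √2079.8 = 45.61 m/s.

45.6 m/s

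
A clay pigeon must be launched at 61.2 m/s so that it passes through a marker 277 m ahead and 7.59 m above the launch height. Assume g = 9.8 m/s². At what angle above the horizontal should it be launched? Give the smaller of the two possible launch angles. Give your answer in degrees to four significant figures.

Trajectory: y = x tanθ − g x² (1 + tan²θ)/(2v₀²). With x = 277, y = 7.59, v₀ = 61.2, g = 9.80:
100.4 tan²θ − 277 tanθ + (108.0) = 0.
tanθ = [277 ± √(277² − 4 × 100.4 × (108.0))] / (2 × 100.4) = (277 ± 182.7) / 200.8, giving tanθ = 0.4698 or 2.290.
θ = 25.16° or 66.41°; the smaller is 25.16°.

25.16°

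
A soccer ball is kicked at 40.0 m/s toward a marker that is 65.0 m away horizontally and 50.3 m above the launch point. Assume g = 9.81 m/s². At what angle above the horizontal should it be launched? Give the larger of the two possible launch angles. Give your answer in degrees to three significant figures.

Trajectory: y = x tanθ − g x² (1 + tan²θ)/(2v₀²). With x = 65.0, y = 50.3, v₀ = 40.0, g = 9.81:
12.95 tan²θ − 65.0 tanθ + (63.25) = 0.
tanθ = [65.0 ± √(65.0² − 4 × 12.95 × (63.25))] / (2 × 12.95) = (65.0 ± 30.79) / 25.90, giving tanθ = 1.321 or 3.698.
θ = 52.87° or 74.87°; the larger is 74.87°.

74.9°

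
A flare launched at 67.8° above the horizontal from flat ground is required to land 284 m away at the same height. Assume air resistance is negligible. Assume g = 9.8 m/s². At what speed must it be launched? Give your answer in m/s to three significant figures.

63.1 m/s

From R = (v₀² / g) sin 2θ: v₀ = √(gR / sin 2θ).
v₀ = √(9.80 × 284 / sin 135.6°) = √(2783 / 0.6997) = √3977.9 = 63.07 m/s.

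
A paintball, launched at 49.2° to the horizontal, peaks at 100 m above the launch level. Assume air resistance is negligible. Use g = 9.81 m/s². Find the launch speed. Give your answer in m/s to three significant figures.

At the peak v_y = 0, so v_y0 = √(2gH) = √(2 × 9.81 × 100) = 44.29 m/s.
v_y0 = v₀ sin θ ⇒ v₀ = 44.29 / sin 49.2° = 58.51 m/s.

58.5 m/s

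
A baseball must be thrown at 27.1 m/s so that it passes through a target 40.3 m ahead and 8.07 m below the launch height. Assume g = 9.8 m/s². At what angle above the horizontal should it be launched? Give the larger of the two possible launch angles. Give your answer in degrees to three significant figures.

Trajectory: y = x tanθ − g x² (1 + tan²θ)/(2v₀²). With x = 40.3, y = −8.07, v₀ = 27.1, g = 9.80:
10.84 tan²θ − 40.3 tanθ + (2.766) = 0.
tanθ = [40.3 ± √(40.3² − 4 × 10.84 × (2.766))] / (2 × 10.84) = (40.3 ± 38.78) / 21.67, giving tanθ = 0.06995 or 3.649.
θ = 4.001° or 74.68°; the larger is 74.68°.

74.7°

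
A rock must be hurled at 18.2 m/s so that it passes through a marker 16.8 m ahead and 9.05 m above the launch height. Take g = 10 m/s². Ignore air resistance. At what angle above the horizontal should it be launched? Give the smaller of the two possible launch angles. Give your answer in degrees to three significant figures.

Trajectory: y = x tanθ − g x² (1 + tan²θ)/(2v₀²). With x = 16.8, y = 9.05, v₀ = 18.2, g = 10.0:
4.260 tan²θ − 16.8 tanθ + (13.31) = 0.
tanθ = [16.8 ± √(16.8² − 4 × 4.260 × (13.31))] / (2 × 4.260) = (16.8 ± 7.444) / 8.521, giving tanθ = 1.098 or 2.845.
θ = 47.68° or 70.64°; the smaller is 47.68°.

47.7°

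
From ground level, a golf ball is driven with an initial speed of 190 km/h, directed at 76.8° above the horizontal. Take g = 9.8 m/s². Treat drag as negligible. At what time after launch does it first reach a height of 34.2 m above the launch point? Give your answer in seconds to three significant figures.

Convert: 190 km/h = 190/3.6 = 52.78 m/s.
Resolve: vₓ = 52.78 cos 76.8° = 12.05 m/s and v_y0 = 52.78 sin 76.8° = 51.38 m/s.
Require v_y0 t − ½ g t² = 34.2, i.e. 4.900 t² − 51.38 t + 34.2 = 0.
Quadratic formula: t = (51.38 ± √1969.9) / 9.80 = (51.38 ± 44.38) / 9.80 → t = 0.7142 s or 9.772 s.
The first (ascending) time is 0.7142 s.

0.714 s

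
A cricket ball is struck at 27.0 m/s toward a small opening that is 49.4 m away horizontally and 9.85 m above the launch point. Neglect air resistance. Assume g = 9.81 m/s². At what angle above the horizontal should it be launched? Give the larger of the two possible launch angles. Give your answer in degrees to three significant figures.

Trajectory: y = x tanθ − g x² (1 + tan²θ)/(2v₀²). With x = 49.4, y = 9.85, v₀ = 27.0, g = 9.81:
16.42 tan²θ − 49.4 tanθ + (26.27) = 0.
tanθ = [49.4 ± √(49.4² − 4 × 16.42 × (26.27))] / (2 × 16.42) = (49.4 ± 26.74) / 32.84, giving tanθ = 0.6900 or 2.319.
θ = 34.61° or 66.67°; the larger is 66.67°.

66.7°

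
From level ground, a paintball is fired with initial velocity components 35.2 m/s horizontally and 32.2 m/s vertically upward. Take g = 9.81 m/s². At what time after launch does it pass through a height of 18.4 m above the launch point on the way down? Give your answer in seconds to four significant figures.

5.932 s

Height y(t) = 32.20 t − 4.905 t² = 18.4 gives 4.905 t² − 32.20 t + 18.4 = 0.
t = [32.20 ± √(32.20² − 2·9.81·18.4)] / 9.81 = (32.20 ± 26.00) / 9.81, so t = 0.6323 s or t = 5.932 s.
The descending-branch root is 5.932 s.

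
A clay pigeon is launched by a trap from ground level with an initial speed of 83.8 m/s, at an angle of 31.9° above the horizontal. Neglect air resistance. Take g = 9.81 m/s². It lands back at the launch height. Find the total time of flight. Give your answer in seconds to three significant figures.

Components: vₓ = 83.80 cos 31.9° = 71.14 m/s, v_y0 = 83.80 sin 31.9° = 44.28 m/s.
It returns to y = 0 when t = 2 v_y0 / g = 2(44.28)/9.81 = 9.028 s.

9.03 s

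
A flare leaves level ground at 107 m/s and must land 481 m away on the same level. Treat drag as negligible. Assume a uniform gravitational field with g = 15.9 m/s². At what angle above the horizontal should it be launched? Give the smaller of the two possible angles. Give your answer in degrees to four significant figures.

20.96°

Level-ground range R = v₀² sin(2θ)/g ⇒ sin(2θ) = gR/v₀² = 15.9 × 481 / 107² = 0.6680.
2θ = 41.91° or 180° − 41.91° = 138.1°, so θ = 20.96° or 69.04°.
The smaller angle is 20.96°.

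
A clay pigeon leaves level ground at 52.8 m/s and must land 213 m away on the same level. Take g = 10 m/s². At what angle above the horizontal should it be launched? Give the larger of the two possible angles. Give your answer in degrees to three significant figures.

65.1°

R = v₀² sin 2θ / g gives sin 2θ = gR/v₀² = 10.0·213/52.8² = 0.7640.
2θ = 49.82° or 180° − 49.82° = 130.2°, so θ = 24.91° or 65.09°.
The larger angle is 65.09°.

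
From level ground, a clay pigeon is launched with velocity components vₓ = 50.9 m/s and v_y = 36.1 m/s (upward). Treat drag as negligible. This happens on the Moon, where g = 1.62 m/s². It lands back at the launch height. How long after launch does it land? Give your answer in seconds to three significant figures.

44.6 s

It returns to y = 0 when t = 2 v_y0 / g = 2(36.10)/1.62 = 44.57 s.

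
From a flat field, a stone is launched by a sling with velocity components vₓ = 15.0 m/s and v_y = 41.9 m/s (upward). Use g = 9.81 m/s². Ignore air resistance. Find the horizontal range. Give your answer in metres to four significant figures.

Flight time T = 2 v_y0 / g = 8.542 s.
Range: R = vₓ T = 15.00 × 8.542 = 128.1 m.

128.1 m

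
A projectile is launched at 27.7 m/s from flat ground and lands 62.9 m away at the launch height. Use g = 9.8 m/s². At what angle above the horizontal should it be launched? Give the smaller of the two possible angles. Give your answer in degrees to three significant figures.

26.7°

From R = (v₀²/g) sin 2θ: sin 2θ = 9.80 × 62.9 / 767.29 = 0.8034.
2θ = 53.45° or 180° − 53.45° = 126.5°, so θ = 26.73° or 63.27°.
The smaller angle is 26.73°.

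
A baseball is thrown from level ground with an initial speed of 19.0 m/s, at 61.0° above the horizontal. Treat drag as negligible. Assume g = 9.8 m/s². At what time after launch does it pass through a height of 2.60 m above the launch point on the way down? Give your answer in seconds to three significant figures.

3.23 s

Horizontal component vₓ = 19.00 cos 61.0° = 9.211 m/s; vertical v_y0 = 19.00 sin 61.0° = 16.62 m/s.
Height y(t) = 16.62 t − 4.900 t² = 2.60 gives 4.900 t² − 16.62 t + 2.60 = 0.
Quadratic formula: t = (16.62 ± √225.19) / 9.80 = (16.62 ± 15.01) / 9.80 → t = 0.1644 s or 3.227 s.
The descending-branch root is 3.227 s.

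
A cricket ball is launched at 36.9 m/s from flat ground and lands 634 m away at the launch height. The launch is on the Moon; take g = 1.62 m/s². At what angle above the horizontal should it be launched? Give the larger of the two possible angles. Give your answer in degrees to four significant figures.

65.52°

From R = (v₀²/g) sin 2θ: sin 2θ = 1.62 × 634 / 1361.6 = 0.7543.
2θ = 48.97° or 180° − 48.97° = 131.0°, so θ = 24.48° or 65.52°.
The larger angle is 65.52°.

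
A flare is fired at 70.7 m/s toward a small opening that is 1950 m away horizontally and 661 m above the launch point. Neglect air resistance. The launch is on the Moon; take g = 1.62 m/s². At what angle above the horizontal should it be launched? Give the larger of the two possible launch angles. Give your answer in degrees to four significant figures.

Trajectory: y = x tanθ − g x² (1 + tan²θ)/(2v₀²). With x = 1950, y = 661, v₀ = 70.7, g = 1.62:
616.2 tan²θ − 1950 tanθ + (1277) = 0.
tanθ = [1950 ± √(1950² − 4 × 616.2 × (1277))] / (2 × 616.2) = (1950 ± 809.0) / 1232, giving tanθ = 0.9258 or 2.239.
θ = 42.79° or 65.93°; the larger is 65.93°.

65.93°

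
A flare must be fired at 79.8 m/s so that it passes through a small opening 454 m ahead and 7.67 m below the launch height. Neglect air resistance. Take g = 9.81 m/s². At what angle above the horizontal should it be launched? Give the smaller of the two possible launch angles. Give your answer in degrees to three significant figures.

Trajectory: y = x tanθ − g x² (1 + tan²θ)/(2v₀²). With x = 454, y = −7.67, v₀ = 79.8, g = 9.81:
158.8 tan²θ − 454 tanθ + (151.1) = 0.
tanθ = [454 ± √(454² − 4 × 158.8 × (151.1))] / (2 × 158.8) = (454 ± 331.9) / 317.5, giving tanθ = 0.3845 or 2.475.
θ = 21.03° or 68.00°; the smaller is 21.03°.

21.0°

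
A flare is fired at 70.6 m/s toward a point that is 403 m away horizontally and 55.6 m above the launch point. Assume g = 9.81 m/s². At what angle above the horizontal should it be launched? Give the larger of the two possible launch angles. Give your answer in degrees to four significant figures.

60.29°

Trajectory: y = x tanθ − g x² (1 + tan²θ)/(2v₀²). With x = 403, y = 55.6, v₀ = 70.6, g = 9.81:
159.8 tan²θ − 403 tanθ + (215.4) = 0.
tanθ = [403 ± √(403² − 4 × 159.8 × (215.4))] / (2 × 159.8) = (403 ± 157.1) / 319.6, giving tanθ = 0.7692 or 1.752.
θ = 37.57° or 60.29°; the larger is 60.29°.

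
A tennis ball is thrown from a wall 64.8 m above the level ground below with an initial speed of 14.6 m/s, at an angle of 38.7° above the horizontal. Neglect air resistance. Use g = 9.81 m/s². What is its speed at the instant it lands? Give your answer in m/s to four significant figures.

38.53 m/s

vₓ = 14.60 cos 38.7° = 11.39 m/s; v_y0 = 14.60 sin 38.7° = 9.129 m/s.
With up positive and y = 0 at the ground: y(t) = 64.8 + (9.129) t − 4.905 t². Setting y = 0 and taking the positive root: t = [9.129 + √(9.129² + 2·9.81·64.8)] / 9.81 = (9.129 + 36.81) / 9.81 = 4.682 s.
Vertical velocity at impact: v_y = v_y0 − g t = 9.129 − 9.81 × 4.682 = −36.81 m/s.
Speed: |v| = √(vₓ² + v_y²) = √(11.39² + 36.81²) = 38.53 m/s.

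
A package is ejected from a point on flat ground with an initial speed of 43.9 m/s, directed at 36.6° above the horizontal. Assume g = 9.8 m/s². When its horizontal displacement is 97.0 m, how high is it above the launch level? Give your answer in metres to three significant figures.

34.9 m

Resolve: vₓ = 43.90 cos 36.6° = 35.24 m/s and v_y0 = 43.90 sin 36.6° = 26.17 m/s.
Time to reach x = 97.0 m: t = x/vₓ = 97.0/35.24 = 2.752 s.
Height: y = v_y0 t − ½ g t² = 26.17 × 2.752 − 4.900 × 2.752² = 72.04 − 37.12 = 34.92 m.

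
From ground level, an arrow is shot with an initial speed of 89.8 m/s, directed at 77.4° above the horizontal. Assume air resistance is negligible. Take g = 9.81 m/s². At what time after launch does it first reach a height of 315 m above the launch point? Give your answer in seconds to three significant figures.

Components: vₓ = 89.80 cos 77.4° = 19.59 m/s, v_y0 = 89.80 sin 77.4° = 87.64 m/s.
Require v_y0 t − ½ g t² = 315, i.e. 4.905 t² − 87.64 t + 315 = 0.
t = [87.64 ± √(87.64² − 2·9.81·315)] / 9.81 = (87.64 ± 38.73) / 9.81, so t = 4.985 s or t = 12.88 s.
The first (ascending) time is 4.985 s.

4.99 s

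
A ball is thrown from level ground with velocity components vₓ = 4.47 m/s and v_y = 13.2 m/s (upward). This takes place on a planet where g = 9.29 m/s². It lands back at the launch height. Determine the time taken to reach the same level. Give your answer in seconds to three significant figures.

It returns to y = 0 when t = 2 v_y0 / g = 2(13.20)/9.29 = 2.842 s.

2.84 s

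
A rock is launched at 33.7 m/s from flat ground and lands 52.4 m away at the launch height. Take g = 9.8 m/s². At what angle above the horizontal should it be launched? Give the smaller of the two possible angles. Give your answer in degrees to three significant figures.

Level-ground range R = v₀² sin(2θ)/g ⇒ sin(2θ) = gR/v₀² = 9.80 × 52.4 / 33.7² = 0.4522.
2θ = 26.88° or 180° − 26.88° = 153.1°, so θ = 13.44° or 76.56°.
The smaller angle is 13.44°.

13.4°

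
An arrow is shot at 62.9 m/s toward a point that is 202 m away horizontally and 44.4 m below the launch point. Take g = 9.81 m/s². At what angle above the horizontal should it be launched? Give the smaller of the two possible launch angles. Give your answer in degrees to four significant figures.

1.768°

Trajectory: y = x tanθ − g x² (1 + tan²θ)/(2v₀²). With x = 202, y = −44.4, v₀ = 62.9, g = 9.81:
50.59 tan²θ − 202 tanθ + (6.187) = 0.
tanθ = [202 ± √(202² − 4 × 50.59 × (6.187))] / (2 × 50.59) = (202 ± 198.9) / 101.2, giving tanθ = 0.03087 or 3.962.
θ = 1.768° or 75.84°; the smaller is 1.768°.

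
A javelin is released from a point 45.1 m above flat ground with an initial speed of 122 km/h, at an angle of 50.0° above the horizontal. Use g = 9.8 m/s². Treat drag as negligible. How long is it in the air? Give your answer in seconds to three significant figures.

6.68 s

Convert: 122 km/h = 122/3.6 = 33.89 m/s.
vₓ = 33.89 cos 50.0° = 21.78 m/s; v_y0 = 33.89 sin 50.0° = 25.96 m/s.
Vertical motion (up positive, ground at y = 0): 4.900 t² − (25.96) t − 45.1 = 0, so t = (25.96 + √(25.96² + 2·9.80·45.1)) / 9.80 = (25.96 + 39.47) / 9.80 = 6.677 s.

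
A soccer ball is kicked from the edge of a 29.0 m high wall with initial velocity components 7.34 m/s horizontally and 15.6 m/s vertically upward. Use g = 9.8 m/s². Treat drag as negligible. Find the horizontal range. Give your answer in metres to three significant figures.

With up positive and y = 0 at the ground: y(t) = 29.0 + (15.60) t − 4.900 t². Setting y = 0 and taking the positive root: t = [15.60 + √(15.60² + 2·9.80·29.0)] / 9.80 = (15.60 + 28.49) / 9.80 = 4.499 s.
Horizontal distance: R = vₓ t = 7.340 × 4.499 = 33.02 m.

33.0 m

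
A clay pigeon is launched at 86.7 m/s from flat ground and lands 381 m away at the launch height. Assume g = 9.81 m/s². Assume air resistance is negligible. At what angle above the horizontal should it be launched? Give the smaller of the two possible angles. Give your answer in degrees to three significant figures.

R = v₀² sin 2θ / g gives sin 2θ = gR/v₀² = 9.81·381/86.7² = 0.4972.
2θ = 29.82° or 180° − 29.82° = 150.2°, so θ = 14.91° or 75.09°.
The smaller angle is 14.91°.

14.9°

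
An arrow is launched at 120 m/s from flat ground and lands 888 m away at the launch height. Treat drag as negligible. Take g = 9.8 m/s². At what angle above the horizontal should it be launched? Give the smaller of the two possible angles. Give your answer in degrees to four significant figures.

Level-ground range R = v₀² sin(2θ)/g ⇒ sin(2θ) = gR/v₀² = 9.80 × 888 / 120² = 0.6043.
2θ = 37.18° or 180° − 37.18° = 142.8°, so θ = 18.59° or 71.41°.
The smaller angle is 18.59°.

18.59°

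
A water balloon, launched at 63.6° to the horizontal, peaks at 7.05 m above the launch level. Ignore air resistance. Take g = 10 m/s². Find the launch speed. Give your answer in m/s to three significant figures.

13.3 m/s

At the peak v_y = 0, so v_y0 = √(2gH) = √(2 × 10.0 × 7.05) = 11.87 m/s.
v_y0 = v₀ sin θ ⇒ v₀ = 11.87 / sin 63.6° = 13.26 m/s.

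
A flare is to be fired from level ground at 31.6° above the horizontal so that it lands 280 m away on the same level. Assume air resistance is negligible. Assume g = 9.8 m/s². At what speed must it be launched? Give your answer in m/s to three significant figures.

On level ground R = v₀² sin 2θ / g ⇒ v₀ = √(gR / sin 2θ).
v₀ = √(9.80 × 280 / sin 63.20°) = √(2744 / 0.8926) = √3074.2 = 55.45 m/s.

55.4 m/s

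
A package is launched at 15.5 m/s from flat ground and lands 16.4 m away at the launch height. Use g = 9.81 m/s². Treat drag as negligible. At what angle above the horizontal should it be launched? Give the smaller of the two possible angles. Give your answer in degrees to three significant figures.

21.0°

From R = (v₀²/g) sin 2θ: sin 2θ = 9.81 × 16.4 / 240.25 = 0.6697.
2θ = 42.04° or 180° − 42.04° = 138.0°, so θ = 21.02° or 68.98°.
The smaller angle is 21.02°.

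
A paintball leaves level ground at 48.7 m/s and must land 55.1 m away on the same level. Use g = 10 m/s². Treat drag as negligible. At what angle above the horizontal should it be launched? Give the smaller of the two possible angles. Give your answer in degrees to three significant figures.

6.72°

Level-ground range R = v₀² sin(2θ)/g ⇒ sin(2θ) = gR/v₀² = 10.0 × 55.1 / 48.7² = 0.2323.
2θ = 13.43° or 180° − 13.43° = 166.6°, so θ = 6.717° or 83.28°.
The smaller angle is 6.717°.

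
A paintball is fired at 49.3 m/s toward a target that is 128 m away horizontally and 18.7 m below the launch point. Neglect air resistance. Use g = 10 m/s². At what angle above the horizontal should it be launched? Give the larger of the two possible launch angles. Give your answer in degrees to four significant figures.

74.78°

Trajectory: y = x tanθ − g x² (1 + tan²θ)/(2v₀²). With x = 128, y = −18.7, v₀ = 49.3, g = 10.0:
33.71 tan²θ − 128 tanθ + (15.01) = 0.
tanθ = [128 ± √(128² − 4 × 33.71 × (15.01))] / (2 × 33.71) = (128 ± 119.8) / 67.41, giving tanθ = 0.1211 or 3.677.
θ = 6.904° or 74.78°; the larger is 74.78°.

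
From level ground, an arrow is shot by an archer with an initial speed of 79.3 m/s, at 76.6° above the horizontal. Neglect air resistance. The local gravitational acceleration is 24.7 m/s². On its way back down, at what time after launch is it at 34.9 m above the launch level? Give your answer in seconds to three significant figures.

5.76 s

Components: vₓ = 79.30 cos 76.6° = 18.38 m/s, v_y0 = 79.30 sin 76.6° = 77.14 m/s.
Set y = v_y0 t − ½ g t² = 34.9: 12.35 t² − 77.14 t + 34.9 = 0.
Quadratic formula: t = (77.14 ± √4226.7) / 24.7 = (77.14 ± 65.01) / 24.7 → t = 0.4910 s or 5.755 s.
The descending-branch root is 5.755 s.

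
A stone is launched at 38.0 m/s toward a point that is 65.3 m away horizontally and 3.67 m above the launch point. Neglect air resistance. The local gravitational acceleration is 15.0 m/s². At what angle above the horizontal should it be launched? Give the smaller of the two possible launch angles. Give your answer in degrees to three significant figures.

25.2°

Trajectory: y = x tanθ − g x² (1 + tan²θ)/(2v₀²). With x = 65.3, y = 3.67, v₀ = 38.0, g = 15.0:
22.15 tan²θ − 65.3 tanθ + (25.82) = 0.
tanθ = [65.3 ± √(65.3² − 4 × 22.15 × (25.82))] / (2 × 22.15) = (65.3 ± 44.46) / 44.29, giving tanθ = 0.4704 or 2.478.
θ = 25.19° or 68.02°; the smaller is 25.19°.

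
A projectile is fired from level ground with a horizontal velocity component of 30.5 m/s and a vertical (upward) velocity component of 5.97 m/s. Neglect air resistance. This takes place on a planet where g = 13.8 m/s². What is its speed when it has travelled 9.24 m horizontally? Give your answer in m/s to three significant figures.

30.6 m/s

At x = 9.24 m, t = x/vₓ = 9.24/30.50 = 0.3030 s.
Vertical velocity there: v_y = v_y0 − g t = 5.970 − 13.8 × 0.3030 = 1.789 m/s.
Speed: √(vₓ² + v_y²) = √(30.50² + 1.789²) = 30.55 m/s.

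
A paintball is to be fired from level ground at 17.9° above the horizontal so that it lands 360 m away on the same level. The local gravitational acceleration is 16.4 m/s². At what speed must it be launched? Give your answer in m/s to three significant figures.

100 m/s

On level ground R = v₀² sin 2θ / g ⇒ v₀ = √(gR / sin 2θ).
v₀ = √(16.4 × 360 / sin 35.80°) = √(5904 / 0.5850) = √10093 = 100.5 m/s.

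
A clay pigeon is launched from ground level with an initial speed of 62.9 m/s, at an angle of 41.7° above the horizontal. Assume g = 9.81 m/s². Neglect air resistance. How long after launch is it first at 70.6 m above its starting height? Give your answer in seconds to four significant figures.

Resolve: vₓ = 62.90 cos 41.7° = 46.96 m/s and v_y0 = 62.90 sin 41.7° = 41.84 m/s.
Height y(t) = 41.84 t − 4.905 t² = 70.6 gives 4.905 t² − 41.84 t + 70.6 = 0.
Quadratic formula: t = (41.84 ± √365.66) / 9.81 = (41.84 ± 19.12) / 9.81 → t = 2.316 s or 6.215 s.
The first (ascending) time is 2.316 s.

2.316 s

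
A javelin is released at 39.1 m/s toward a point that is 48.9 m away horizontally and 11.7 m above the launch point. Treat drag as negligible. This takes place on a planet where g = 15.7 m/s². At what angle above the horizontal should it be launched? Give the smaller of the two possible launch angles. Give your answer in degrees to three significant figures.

Trajectory: y = x tanθ − g x² (1 + tan²θ)/(2v₀²). With x = 48.9, y = 11.7, v₀ = 39.1, g = 15.7:
12.28 tan²θ − 48.9 tanθ + (23.98) = 0.
tanθ = [48.9 ± √(48.9² − 4 × 12.28 × (23.98))] / (2 × 12.28) = (48.9 ± 34.84) / 24.56, giving tanθ = 0.5727 or 3.410.
θ = 29.80° or 73.66°; the smaller is 29.80°.

29.8°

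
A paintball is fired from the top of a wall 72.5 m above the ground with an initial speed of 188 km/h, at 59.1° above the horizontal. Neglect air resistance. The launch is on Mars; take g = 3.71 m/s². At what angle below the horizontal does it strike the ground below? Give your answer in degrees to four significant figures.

Convert: 188 km/h = 188/3.6 = 52.22 m/s.
Horizontal component vₓ = 52.22 cos 59.1° = 26.82 m/s; vertical v_y0 = 52.22 sin 59.1° = 44.81 m/s.
The projectile lands when y = 72.5 + (44.81) t − ½·3.71·t² = 0. Positive root: t = (44.81 + √(44.81² + 2·3.71·72.5)) / 3.71 = (44.81 + 50.46) / 3.71 = 25.68 s.
At impact: v_y = v_y0 − g t = −50.46 m/s; vₓ = 26.82 m/s.
Angle below horizontal: arctan(|v_y|/vₓ) = arctan(50.46/26.82) = 62.01°.

62.01°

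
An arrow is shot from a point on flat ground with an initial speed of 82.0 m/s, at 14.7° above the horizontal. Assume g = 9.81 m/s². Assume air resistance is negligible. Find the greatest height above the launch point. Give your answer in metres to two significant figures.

Resolve: vₓ = 82.00 cos 14.7° = 79.32 m/s and v_y0 = 82.00 sin 14.7° = 20.81 m/s.
At the apex v_y = 0, so H = v_y0²/(2g) = 20.81²/19.62 = 22.07 m.

22 m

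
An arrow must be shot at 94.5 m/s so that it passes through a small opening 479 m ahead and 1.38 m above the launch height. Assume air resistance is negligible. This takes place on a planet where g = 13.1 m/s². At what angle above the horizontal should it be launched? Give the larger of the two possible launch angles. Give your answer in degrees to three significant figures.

67.6°

Trajectory: y = x tanθ − g x² (1 + tan²θ)/(2v₀²). With x = 479, y = 1.38, v₀ = 94.5, g = 13.1:
168.3 tan²θ − 479 tanθ + (169.7) = 0.
tanθ = [479 ± √(479² − 4 × 168.3 × (169.7))] / (2 × 168.3) = (479 ± 339.5) / 336.6, giving tanθ = 0.4146 or 2.432.
θ = 22.52° or 67.65°; the larger is 67.65°.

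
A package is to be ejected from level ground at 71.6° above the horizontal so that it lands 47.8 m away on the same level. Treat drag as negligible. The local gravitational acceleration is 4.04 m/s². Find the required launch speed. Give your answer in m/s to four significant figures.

Level-ground range: R = v₀² sin(2θ)/g, so v₀ = √(gR / sin 2θ).
v₀ = √(4.04 × 47.8 / sin 143.2°) = √(193.1 / 0.5990) = √322.38 = 17.95 m/s.

17.95 m/s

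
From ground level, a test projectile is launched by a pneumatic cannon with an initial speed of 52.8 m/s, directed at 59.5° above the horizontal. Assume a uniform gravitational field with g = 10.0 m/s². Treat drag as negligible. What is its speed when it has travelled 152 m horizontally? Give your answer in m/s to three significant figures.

Horizontal component vₓ = 52.80 cos 59.5° = 26.80 m/s; vertical v_y0 = 52.80 sin 59.5° = 45.49 m/s.
Time to reach x = 152 m: t = x/vₓ = 152/26.80 = 5.672 s.
Vertical velocity there: v_y = v_y0 − g t = 45.49 − 10.0 × 5.672 = −11.23 m/s.
Speed: √(vₓ² + v_y²) = √(26.80² + 11.23²) = 29.05 m/s.

29.1 m/s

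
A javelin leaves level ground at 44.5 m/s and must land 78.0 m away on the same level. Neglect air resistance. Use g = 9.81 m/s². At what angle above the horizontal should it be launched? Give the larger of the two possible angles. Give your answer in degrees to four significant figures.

Level-ground range R = v₀² sin(2θ)/g ⇒ sin(2θ) = gR/v₀² = 9.81 × 78.0 / 44.5² = 0.3864.
2θ = 22.73° or 180° − 22.73° = 157.3°, so θ = 11.37° or 78.63°.
The larger angle is 78.63°.

78.63°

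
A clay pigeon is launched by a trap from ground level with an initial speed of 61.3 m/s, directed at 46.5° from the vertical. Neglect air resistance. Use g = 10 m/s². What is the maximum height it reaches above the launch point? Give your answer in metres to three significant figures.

Horizontal component vₓ = 61.30 sin 46.5° = 44.47 m/s; vertical v_y0 = 61.30 cos 46.5° = 42.20 m/s.
Maximum height: H = v_y0² / (2g) = 42.20² / (2 × 10.0) = 89.03 m.

89.0 m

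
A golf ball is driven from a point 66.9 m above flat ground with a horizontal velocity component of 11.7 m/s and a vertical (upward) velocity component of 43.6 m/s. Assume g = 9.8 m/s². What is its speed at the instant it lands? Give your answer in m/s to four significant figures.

Vertical motion (up positive, ground at y = 0): 4.900 t² − (43.60) t − 66.9 = 0, so t = (43.60 + √(43.60² + 2·9.80·66.9)) / 9.80 = (43.60 + 56.68) / 9.80 = 10.23 s.
Vertical velocity at impact: v_y = v_y0 − g t = 43.60 − 9.80 × 10.23 = −56.68 m/s.
Speed: |v| = √(vₓ² + v_y²) = √(11.70² + 56.68²) = 57.87 m/s.

57.87 m/s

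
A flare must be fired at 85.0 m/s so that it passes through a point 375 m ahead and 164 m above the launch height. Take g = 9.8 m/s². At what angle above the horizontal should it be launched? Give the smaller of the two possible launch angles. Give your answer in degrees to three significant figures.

Trajectory: y = x tanθ − g x² (1 + tan²θ)/(2v₀²). With x = 375, y = 164, v₀ = 85.0, g = 9.80:
95.37 tan²θ − 375 tanθ + (259.4) = 0.
tanθ = [375 ± √(375² − 4 × 95.37 × (259.4))] / (2 × 95.37) = (375 ± 204.2) / 190.7, giving tanθ = 0.8957 or 3.036.
θ = 41.85° or 71.77°; the smaller is 41.85°.

41.9°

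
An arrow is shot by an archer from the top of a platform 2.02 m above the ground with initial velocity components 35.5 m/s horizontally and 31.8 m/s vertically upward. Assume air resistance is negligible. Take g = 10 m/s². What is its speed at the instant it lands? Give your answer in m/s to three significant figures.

Vertical motion (up positive, ground at y = 0): 5.000 t² − (31.80) t − 2.02 = 0, so t = (31.80 + √(31.80² + 2·10.0·2.02)) / 10.0 = (31.80 + 32.43) / 10.0 = 6.423 s.
Vertical velocity at impact: v_y = v_y0 − g t = 31.80 − 10.0 × 6.423 = −32.43 m/s.
Speed: |v| = √(vₓ² + v_y²) = √(35.50² + 32.43²) = 48.08 m/s.

48.1 m/s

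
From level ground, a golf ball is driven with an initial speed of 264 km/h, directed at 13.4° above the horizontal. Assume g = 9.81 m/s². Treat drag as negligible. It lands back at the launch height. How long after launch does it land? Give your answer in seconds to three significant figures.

Convert: 264 km/h = 264/3.6 = 73.33 m/s.
Components: vₓ = 73.33 cos 13.4° = 71.34 m/s, v_y0 = 73.33 sin 13.4° = 16.99 m/s.
It returns to y = 0 when t = 2 v_y0 / g = 2(16.99)/9.81 = 3.465 s.

3.46 s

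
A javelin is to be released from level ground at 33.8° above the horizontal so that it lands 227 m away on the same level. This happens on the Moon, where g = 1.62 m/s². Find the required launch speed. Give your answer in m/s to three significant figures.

19.9 m/s

On level ground R = v₀² sin 2θ / g ⇒ v₀ = √(gR / sin 2θ).
v₀ = √(1.62 × 227 / sin 67.60°) = √(367.7 / 0.9245) = √397.75 = 19.94 m/s.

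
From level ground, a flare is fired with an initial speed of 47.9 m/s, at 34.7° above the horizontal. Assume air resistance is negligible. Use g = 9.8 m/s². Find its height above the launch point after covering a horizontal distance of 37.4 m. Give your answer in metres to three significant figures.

Horizontal component vₓ = 47.90 cos 34.7° = 39.38 m/s; vertical v_y0 = 47.90 sin 34.7° = 27.27 m/s.
Time to reach x = 37.4 m: t = x/vₓ = 37.4/39.38 = 0.9497 s.
Height: y = v_y0 t − ½ g t² = 27.27 × 0.9497 − 4.900 × 0.9497² = 25.90 − 4.419 = 21.48 m.

21.5 m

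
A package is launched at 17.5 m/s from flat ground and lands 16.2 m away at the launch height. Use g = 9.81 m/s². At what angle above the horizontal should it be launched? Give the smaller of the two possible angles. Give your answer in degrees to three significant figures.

From R = (v₀²/g) sin 2θ: sin 2θ = 9.81 × 16.2 / 306.25 = 0.5189.
2θ = 31.26° or 180° − 31.26° = 148.7°, so θ = 15.63° or 74.37°.
The smaller angle is 15.63°.

15.6°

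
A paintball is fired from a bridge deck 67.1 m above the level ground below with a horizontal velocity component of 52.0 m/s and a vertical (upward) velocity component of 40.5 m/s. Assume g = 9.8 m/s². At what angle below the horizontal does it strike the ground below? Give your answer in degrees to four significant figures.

46.27°

With up positive and y = 0 at the ground: y(t) = 67.1 + (40.50) t − 4.900 t². Setting y = 0 and taking the positive root: t = [40.50 + √(40.50² + 2·9.80·67.1)] / 9.80 = (40.50 + 54.36) / 9.80 = 9.680 s.
At impact: v_y = v_y0 − g t = −54.36 m/s; vₓ = 52.00 m/s.
Angle below horizontal: arctan(|v_y|/vₓ) = arctan(54.36/52.00) = 46.27°.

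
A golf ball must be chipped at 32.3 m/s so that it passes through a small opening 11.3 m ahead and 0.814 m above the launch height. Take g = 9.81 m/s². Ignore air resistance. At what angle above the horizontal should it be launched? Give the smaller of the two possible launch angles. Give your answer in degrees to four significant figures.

Trajectory: y = x tanθ − g x² (1 + tan²θ)/(2v₀²). With x = 11.3, y = 0.814, v₀ = 32.3, g = 9.81:
0.6003 tan²θ − 11.3 tanθ + (1.414) = 0.
tanθ = [11.3 ± √(11.3² − 4 × 0.6003 × (1.414))] / (2 × 0.6003) = (11.3 ± 11.15) / 1.201, giving tanθ = 0.1260 or 18.70.
θ = 7.182° or 86.94°; the smaller is 7.182°.

7.182°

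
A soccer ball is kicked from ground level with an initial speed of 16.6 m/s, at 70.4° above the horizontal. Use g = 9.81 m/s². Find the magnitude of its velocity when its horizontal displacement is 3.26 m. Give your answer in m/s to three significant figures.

Horizontal component vₓ = 16.60 cos 70.4° = 5.568 m/s; vertical v_y0 = 16.60 sin 70.4° = 15.64 m/s.
Time to reach x = 3.26 m: t = x/vₓ = 3.26/5.568 = 0.5854 s.
Vertical velocity there: v_y = v_y0 − g t = 15.64 − 9.81 × 0.5854 = 9.895 m/s.
Speed: √(vₓ² + v_y²) = √(5.568² + 9.895²) = 11.35 m/s.

11.4 m/s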